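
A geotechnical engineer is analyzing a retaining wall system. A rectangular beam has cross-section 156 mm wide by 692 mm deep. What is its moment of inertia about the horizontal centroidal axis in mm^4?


I = b * h^3 / 12
= 156 * 692^3 / 12
= 156 * 331373888 / 12
= 4307860544.0 mm^4

4307860544.0 mm^4


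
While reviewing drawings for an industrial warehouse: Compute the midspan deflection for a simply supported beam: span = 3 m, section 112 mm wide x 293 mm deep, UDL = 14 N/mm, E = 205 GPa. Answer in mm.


I = 112 * 293^3 / 12 = 234768398.67 mm^4
L = 3000.0 mm, w = 14 N/mm, E = 205000.0 MPa
delta = 5 * w * L^4 / (384 * E * I)
= 5 * 14 * 3000.0^4 / (384 * 205000.0 * 234768398.67)
= 0.3068 mm

0.3068 mm


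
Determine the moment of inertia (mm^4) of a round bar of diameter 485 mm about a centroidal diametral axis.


r = d / 2 = 485 / 2 = 242.5 mm
I = pi * r^4 / 4 = pi * 242.5^4 / 4
= 2716044324.39 mm^4

2716044324.39 mm^4


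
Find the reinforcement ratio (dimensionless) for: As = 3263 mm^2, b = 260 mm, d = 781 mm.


rho = As / (b * d)
= 3263 / (260 * 781)
= 3263 / 203060
= 0.016069 (dimensionless)

0.016069 (dimensionless)


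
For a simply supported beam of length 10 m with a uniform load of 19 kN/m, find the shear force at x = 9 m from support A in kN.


R_A = w * L / 2 = 19 * 10 / 2 = 95.0 kN
V(x) = R_A - w * x = 95.0 - 19 * 9
= -76.0 kN

-76.0 kN


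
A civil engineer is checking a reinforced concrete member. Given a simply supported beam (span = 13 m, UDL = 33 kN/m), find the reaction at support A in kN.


Total load = w * L = 33 * 13 = 429 kN
By symmetry, each reaction R = total / 2 = 429 / 2 = 214.5 kN

214.5 kN


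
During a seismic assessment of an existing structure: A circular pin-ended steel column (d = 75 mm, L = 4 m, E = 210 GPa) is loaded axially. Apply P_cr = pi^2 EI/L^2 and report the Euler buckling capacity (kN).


I = pi * d^4 / 64 = 1553155.55 mm^4
L = 4000.0 mm
P_cr = pi^2 * E * I / L^2
= 9.8696 * 210000.0 * 1553155.55 / 4000.0^2
= 201193.53 N = 201.1935 kN

201.1935 kN


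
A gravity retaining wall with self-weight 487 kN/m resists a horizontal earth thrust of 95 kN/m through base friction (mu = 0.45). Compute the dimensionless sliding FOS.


Resisting force = mu * W = 0.45 * 487 = 219.15 kN/m
FOS = Resisting / Driving = 219.15 / 95
= 2.3068 (dimensionless)

2.3068 (dimensionless)


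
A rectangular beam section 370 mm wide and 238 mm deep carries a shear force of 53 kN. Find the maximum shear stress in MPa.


A = b * h = 370 * 238 = 88060 mm^2
V = 53 kN = 53000.0 N
tau_max = 1.5 * V / A = 1.5 * 53000.0 / 88060
= 0.9028 MPa

0.9028 MPa


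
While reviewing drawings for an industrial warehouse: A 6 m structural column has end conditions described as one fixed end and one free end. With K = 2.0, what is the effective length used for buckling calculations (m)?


L_eff = K * L
= 2.0 * 6
= 12.0 m

12.0 m


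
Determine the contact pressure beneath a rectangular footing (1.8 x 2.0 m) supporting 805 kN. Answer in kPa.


A = 1.8 * 2.0 = 3.6 m^2
q = P / A = 805 / 3.6
= 223.6111 kPa

223.6111 kPa


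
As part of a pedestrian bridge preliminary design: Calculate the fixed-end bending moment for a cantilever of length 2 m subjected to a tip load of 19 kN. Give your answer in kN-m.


For a cantilever with a point load at the free end:
M_max = P * L = 19 * 2 = 38 kN-m

38 kN-m


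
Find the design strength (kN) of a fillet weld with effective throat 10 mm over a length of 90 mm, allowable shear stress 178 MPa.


Strength = throat * length * allowable stress
= 10 * 90 * 178 N
= 160200 N
= 160.2 kN

160.2 kN


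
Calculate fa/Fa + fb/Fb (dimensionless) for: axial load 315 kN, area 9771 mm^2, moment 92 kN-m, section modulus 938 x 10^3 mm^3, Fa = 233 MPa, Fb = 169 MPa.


f_a = P / A = 315000.0 / 9771 = 32.2383 MPa
f_b = M / S = 92000000.0 / 938000.0 = 98.081 MPa
Ratio = f_a / Fa + f_b / Fb
= 32.2383 / 233 + 98.081 / 169
= 0.7187 (dimensionless)

0.7187 (dimensionless)


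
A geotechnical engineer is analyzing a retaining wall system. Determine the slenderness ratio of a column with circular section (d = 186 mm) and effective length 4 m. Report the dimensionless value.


Radius of gyration r = d / 4 = 186 / 4 = 46.5 mm
L_eff = 4000.0 mm
Slenderness ratio = L / r = 4000.0 / 46.5 = 86.02 (dimensionless)

86.02 (dimensionless)


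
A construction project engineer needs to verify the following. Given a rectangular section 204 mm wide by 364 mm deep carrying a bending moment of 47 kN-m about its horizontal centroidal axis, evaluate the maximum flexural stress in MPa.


I = b * h^3 / 12 = 204 * 364^3 / 12 = 819885248.0 mm^4
y = h / 2 = 364 / 2 = 182.0 mm
M = 47 kN-m = 47000000.0 N-mm
sigma = M * y / I = 47000000.0 * 182.0 / 819885248.0
= 10.43 MPa

10.43 MPa


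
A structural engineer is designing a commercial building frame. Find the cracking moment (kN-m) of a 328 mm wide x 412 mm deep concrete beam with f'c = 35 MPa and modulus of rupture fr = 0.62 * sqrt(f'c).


fr = 0.62 * sqrt(35) = 0.62 * 5.9161 = 3.668 MPa
I = 328 * 412^3 / 12 = 1911543765.33 mm^4
y_t = 206.0 mm
M_cr = fr * I / y_t = 3.668 * 1911543765.33 / 206.0 N-mm
= 34.0363 kN-m

34.0363 kN-m


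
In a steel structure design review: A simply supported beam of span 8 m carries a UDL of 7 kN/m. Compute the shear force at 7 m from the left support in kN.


R_A = w * L / 2 = 7 * 8 / 2 = 28.0 kN
V(x) = R_A - w * x = 28.0 - 7 * 7
= -21.0 kN

-21.0 kN


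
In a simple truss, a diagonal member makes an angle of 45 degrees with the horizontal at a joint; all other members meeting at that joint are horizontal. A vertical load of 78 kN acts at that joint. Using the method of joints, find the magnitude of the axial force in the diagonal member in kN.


At the joint, only the diagonal has a vertical component, so vertical equilibrium gives:
F * sin(45) = 78
F = 78 / sin(45)
= 78 / 0.707107
= 110.31 kN

110.31 kN


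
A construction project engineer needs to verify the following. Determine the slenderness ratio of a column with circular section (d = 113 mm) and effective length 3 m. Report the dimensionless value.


Radius of gyration r = d / 4 = 113 / 4 = 28.25 mm
L_eff = 3000.0 mm
Slenderness ratio = L / r = 3000.0 / 28.25 = 106.19 (dimensionless)

106.19 (dimensionless)


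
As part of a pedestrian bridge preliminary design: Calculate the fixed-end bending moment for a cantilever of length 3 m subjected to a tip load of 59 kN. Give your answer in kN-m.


For a cantilever with a point load at the free end:
M_max = P * L = 59 * 3 = 177 kN-m

177 kN-m


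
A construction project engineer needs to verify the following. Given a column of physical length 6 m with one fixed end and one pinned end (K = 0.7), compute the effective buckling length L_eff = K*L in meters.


L_eff = K * L
= 0.7 * 6
= 4.2 m

4.2 m


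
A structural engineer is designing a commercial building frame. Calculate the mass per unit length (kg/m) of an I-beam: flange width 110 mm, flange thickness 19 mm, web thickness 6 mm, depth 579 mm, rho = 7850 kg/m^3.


A_flanges = 2 * 110 * 19 = 4180 mm^2
A_web = (579 - 2 * 19) * 6 = 3246 mm^2
A_total = 4180 + 3246 = 7426 mm^2 = 0.007426 m^2
Weight = rho * A = 7850 * 0.007426 = 58.2941 kg/m

58.2941 kg/m


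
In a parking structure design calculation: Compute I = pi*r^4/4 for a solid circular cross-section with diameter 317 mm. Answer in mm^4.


r = d / 2 = 317 / 2 = 158.5 mm
I = pi * r^4 / 4 = pi * 158.5^4 / 4
= 495686336.22 mm^4

495686336.22 mm^4


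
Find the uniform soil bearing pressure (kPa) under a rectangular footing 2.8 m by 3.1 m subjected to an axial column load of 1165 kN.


A = 2.8 * 3.1 = 8.68 m^2
q = P / A = 1165 / 8.68
= 134.2166 kPa

134.2166 kPa


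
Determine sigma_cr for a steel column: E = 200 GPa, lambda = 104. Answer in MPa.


sigma_cr = pi^2 * E / lambda^2
= 9.8696 * 200000.0 / 104^2
= 9.8696 * 200000.0 / 10816
= 182.5001 MPa

182.5001 MPa


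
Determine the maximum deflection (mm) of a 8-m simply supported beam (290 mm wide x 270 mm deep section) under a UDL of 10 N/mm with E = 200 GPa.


I = 290 * 270^3 / 12 = 475672500.0 mm^4
L = 8000.0 mm, w = 10 N/mm, E = 200000.0 MPa
delta = 5 * w * L^4 / (384 * E * I)
= 5 * 10 * 8000.0^4 / (384 * 200000.0 * 475672500.0)
= 5.6061 mm

5.6061 mm


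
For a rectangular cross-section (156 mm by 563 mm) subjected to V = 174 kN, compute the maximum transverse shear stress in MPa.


A = b * h = 156 * 563 = 87828 mm^2
V = 174 kN = 174000.0 N
tau_max = 1.5 * V / A = 1.5 * 174000.0 / 87828
= 2.9717 MPa

2.9717 MPa


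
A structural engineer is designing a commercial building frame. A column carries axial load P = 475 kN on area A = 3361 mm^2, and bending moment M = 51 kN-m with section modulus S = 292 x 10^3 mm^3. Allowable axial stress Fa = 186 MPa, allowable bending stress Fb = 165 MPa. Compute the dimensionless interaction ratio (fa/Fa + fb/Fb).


f_a = P / A = 475000.0 / 3361 = 141.327 MPa
f_b = M / S = 51000000.0 / 292000.0 = 174.6575 MPa
Ratio = f_a / Fa + f_b / Fb
= 141.327 / 186 + 174.6575 / 165
= 1.8184 (dimensionless)

1.8184 (dimensionless)


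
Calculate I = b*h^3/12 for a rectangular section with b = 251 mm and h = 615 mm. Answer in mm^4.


I = b * h^3 / 12
= 251 * 615^3 / 12
= 251 * 232608375 / 12
= 4865391843.75 mm^4

4865391843.75 mm^4


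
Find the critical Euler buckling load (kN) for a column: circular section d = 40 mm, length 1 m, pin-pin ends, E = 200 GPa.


I = pi * d^4 / 64 = 125663.71 mm^4
L = 1000.0 mm
P_cr = pi^2 * E * I / L^2
= 9.8696 * 200000.0 * 125663.71 / 1000.0^2
= 248050.21 N = 248.0502 kN

248.0502 kN


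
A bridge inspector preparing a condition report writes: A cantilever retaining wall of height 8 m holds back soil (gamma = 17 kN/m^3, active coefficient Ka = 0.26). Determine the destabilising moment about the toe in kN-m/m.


Pa = 0.5 * Ka * gamma * H^2
= 0.5 * 0.26 * 17 * 8^2
= 141.44 kN/m
Arm = H / 3 = 8 / 3 = 2.6667 m
Mo = Pa * arm = Pa * H / 3 = 141.44 * 8 / 3 = 377.1733 kN-m/m

377.1733 kN-m/m


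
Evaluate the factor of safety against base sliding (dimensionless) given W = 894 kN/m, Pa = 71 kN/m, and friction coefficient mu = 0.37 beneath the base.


Resisting force = mu * W = 0.37 * 894 = 330.78 kN/m
FOS = Resisting / Driving = 330.78 / 71
= 4.6589 (dimensionless)

4.6589 (dimensionless)


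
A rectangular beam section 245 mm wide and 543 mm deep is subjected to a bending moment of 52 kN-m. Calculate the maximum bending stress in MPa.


I = b * h^3 / 12 = 245 * 543^3 / 12 = 3268769726.25 mm^4
y = h / 2 = 543 / 2 = 271.5 mm
M = 52 kN-m = 52000000.0 N-mm
sigma = M * y / I = 52000000.0 * 271.5 / 3268769726.25
= 4.32 MPa

4.32 MPa


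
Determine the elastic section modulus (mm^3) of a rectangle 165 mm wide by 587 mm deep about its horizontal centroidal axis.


S = b * h^2 / 6
= 165 * 587^2 / 6
= 165 * 344569 / 6
= 9475647.5 mm^3

9475647.5 mm^3


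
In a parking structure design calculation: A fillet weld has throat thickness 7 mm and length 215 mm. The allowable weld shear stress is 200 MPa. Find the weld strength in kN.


Strength = throat * length * allowable stress
= 7 * 215 * 200 N
= 301000 N
= 301.0 kN

301.0 kN


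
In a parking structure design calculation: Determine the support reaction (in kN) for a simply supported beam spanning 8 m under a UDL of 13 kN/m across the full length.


Total load = w * L = 13 * 8 = 104 kN
By symmetry, each reaction R = total / 2 = 104 / 2 = 52.0 kN

52.0 kN


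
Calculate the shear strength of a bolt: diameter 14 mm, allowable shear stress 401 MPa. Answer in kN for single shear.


A = pi * d^2 / 4 = pi * 14^2 / 4 = 153.938 mm^2
V = f_v * A / 1000 = 401 * 153.938 / 1000
= 61.7292 kN

61.7292 kN


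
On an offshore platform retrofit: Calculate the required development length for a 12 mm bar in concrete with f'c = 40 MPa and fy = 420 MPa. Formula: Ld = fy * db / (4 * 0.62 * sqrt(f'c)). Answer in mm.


Ld = (fy * db) / (4 * 0.62 * sqrt(f'c))
= (420 * 12) / (4 * 0.62 * sqrt(40))
= 5040 / 15.6849
= 321.33 mm

321.33 mm


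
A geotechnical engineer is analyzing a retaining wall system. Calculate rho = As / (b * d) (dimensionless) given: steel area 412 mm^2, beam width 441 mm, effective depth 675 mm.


rho = As / (b * d)
= 412 / (441 * 675)
= 412 / 297675
= 0.001384 (dimensionless)

0.001384 (dimensionless)


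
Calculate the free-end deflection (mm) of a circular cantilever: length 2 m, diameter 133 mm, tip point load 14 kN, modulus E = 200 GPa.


I = pi * d^4 / 64 = pi * 133^4 / 64 = 15359478.22 mm^4
L = 2000.0 mm, P = 14000.0 N, E = 200000.0 MPa
delta = P * L^3 / (3 * E * I)
= 14000.0 * 2000.0^3 / (3 * 200000.0 * 15359478.22)
= 12.1532 mm

12.1532 mm


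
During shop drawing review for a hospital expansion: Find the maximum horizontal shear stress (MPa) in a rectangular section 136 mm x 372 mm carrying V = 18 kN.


A = b * h = 136 * 372 = 50592 mm^2
V = 18 kN = 18000.0 N
tau_max = 1.5 * V / A = 1.5 * 18000.0 / 50592
= 0.5337 MPa

0.5337 MPa


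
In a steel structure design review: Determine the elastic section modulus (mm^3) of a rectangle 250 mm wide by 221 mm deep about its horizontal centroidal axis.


S = b * h^2 / 6
= 250 * 221^2 / 6
= 250 * 48841 / 6
= 2035041.67 mm^3

2035041.67 mm^3


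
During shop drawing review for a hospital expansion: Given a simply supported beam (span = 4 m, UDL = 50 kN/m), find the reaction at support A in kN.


Total load = w * L = 50 * 4 = 200 kN
By symmetry, each reaction R = total / 2 = 200 / 2 = 100.0 kN

100.0 kN


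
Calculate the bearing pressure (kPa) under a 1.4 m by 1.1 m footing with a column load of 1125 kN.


A = 1.4 * 1.1 = 1.54 m^2
q = P / A = 1125 / 1.54
= 730.5195 kPa

730.5195 kPa


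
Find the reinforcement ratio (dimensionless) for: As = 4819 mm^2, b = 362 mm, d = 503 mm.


rho = As / (b * d)
= 4819 / (362 * 503)
= 4819 / 182086
= 0.026466 (dimensionless)

0.026466 (dimensionless)


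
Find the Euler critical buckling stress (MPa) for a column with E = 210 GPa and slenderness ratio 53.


sigma_cr = pi^2 * E / lambda^2
= 9.8696 * 210000.0 / 53^2
= 9.8696 * 210000.0 / 2809
= 737.8487 MPa

737.8487 MPa


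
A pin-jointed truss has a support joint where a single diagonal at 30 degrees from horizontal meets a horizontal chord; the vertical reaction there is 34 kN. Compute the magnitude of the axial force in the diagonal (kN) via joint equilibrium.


At the joint, only the diagonal has a vertical component, so vertical equilibrium gives:
F * sin(30) = 34
F = 34 / sin(30)
= 34 / 0.5
= 68.0 kN

68.0 kN


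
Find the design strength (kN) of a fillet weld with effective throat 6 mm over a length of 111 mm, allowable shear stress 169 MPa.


Strength = throat * length * allowable stress
= 6 * 111 * 169 N
= 112554 N
= 112.55 kN

112.55 kN


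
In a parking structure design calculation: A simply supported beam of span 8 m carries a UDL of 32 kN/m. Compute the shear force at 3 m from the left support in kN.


R_A = w * L / 2 = 32 * 8 / 2 = 128.0 kN
V(x) = R_A - w * x = 128.0 - 32 * 3
= 32.0 kN

32.0 kN


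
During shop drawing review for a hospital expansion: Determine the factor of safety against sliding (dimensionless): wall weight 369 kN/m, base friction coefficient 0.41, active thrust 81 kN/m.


Resisting force = mu * W = 0.41 * 369 = 151.29 kN/m
FOS = Resisting / Driving = 151.29 / 81
= 1.8678 (dimensionless)

1.8678 (dimensionless)


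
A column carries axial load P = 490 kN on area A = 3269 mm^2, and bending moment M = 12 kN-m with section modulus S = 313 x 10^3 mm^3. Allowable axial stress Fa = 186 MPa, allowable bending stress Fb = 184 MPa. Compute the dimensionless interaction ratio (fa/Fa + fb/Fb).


f_a = P / A = 490000.0 / 3269 = 149.8929 MPa
f_b = M / S = 12000000.0 / 313000.0 = 38.3387 MPa
Ratio = f_a / Fa + f_b / Fb
= 149.8929 / 186 + 38.3387 / 184
= 1.0142 (dimensionless)

1.0142 (dimensionless)


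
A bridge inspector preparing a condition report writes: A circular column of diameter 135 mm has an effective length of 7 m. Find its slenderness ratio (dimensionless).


Radius of gyration r = d / 4 = 135 / 4 = 33.75 mm
L_eff = 7000.0 mm
Slenderness ratio = L / r = 7000.0 / 33.75 = 207.41 (dimensionless)

207.41 (dimensionless)


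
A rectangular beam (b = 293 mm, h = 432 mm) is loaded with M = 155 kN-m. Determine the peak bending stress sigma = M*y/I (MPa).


I = b * h^3 / 12 = 293 * 432^3 / 12 = 1968509952.0 mm^4
y = h / 2 = 432 / 2 = 216.0 mm
M = 155 kN-m = 155000000.0 N-mm
sigma = M * y / I = 155000000.0 * 216.0 / 1968509952.0
= 17.01 MPa

17.01 MPa


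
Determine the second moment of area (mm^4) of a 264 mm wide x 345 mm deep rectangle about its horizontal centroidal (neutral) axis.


I = b * h^3 / 12
= 264 * 345^3 / 12
= 264 * 41063625 / 12
= 903399750.0 mm^4

903399750.0 mm^4


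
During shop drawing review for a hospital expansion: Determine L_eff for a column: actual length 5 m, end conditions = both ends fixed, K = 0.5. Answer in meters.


L_eff = K * L
= 0.5 * 5
= 2.5 m

2.5 m


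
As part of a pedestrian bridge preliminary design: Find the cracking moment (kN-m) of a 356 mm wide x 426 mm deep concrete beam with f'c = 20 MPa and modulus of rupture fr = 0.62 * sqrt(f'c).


fr = 0.62 * sqrt(20) = 0.62 * 4.4721 = 2.7727 MPa
I = 356 * 426^3 / 12 = 2293493688.0 mm^4
y_t = 213.0 mm
M_cr = fr * I / y_t = 2.7727 * 2293493688.0 / 213.0 N-mm
= 29.8555 kN-m

29.8555 kN-m


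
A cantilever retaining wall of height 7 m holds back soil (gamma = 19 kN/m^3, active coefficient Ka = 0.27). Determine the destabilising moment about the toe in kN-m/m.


Pa = 0.5 * Ka * gamma * H^2
= 0.5 * 0.27 * 19 * 7^2
= 125.685 kN/m
Arm = H / 3 = 7 / 3 = 2.3333 m
Mo = Pa * arm = Pa * H / 3 = 125.685 * 7 / 3 = 293.265 kN-m/m

293.265 kN-m/m


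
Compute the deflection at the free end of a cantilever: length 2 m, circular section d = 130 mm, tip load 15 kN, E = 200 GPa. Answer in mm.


I = pi * d^4 / 64 = pi * 130^4 / 64 = 14019848.09 mm^4
L = 2000.0 mm, P = 15000.0 N, E = 200000.0 MPa
delta = P * L^3 / (3 * E * I)
= 15000.0 * 2000.0^3 / (3 * 200000.0 * 14019848.09)
= 14.2655 mm

14.2655 mm


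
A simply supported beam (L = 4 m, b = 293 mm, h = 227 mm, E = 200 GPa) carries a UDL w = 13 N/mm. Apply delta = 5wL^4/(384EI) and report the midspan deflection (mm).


I = 293 * 227^3 / 12 = 285603776.58 mm^4
L = 4000.0 mm, w = 13 N/mm, E = 200000.0 MPa
delta = 5 * w * L^4 / (384 * E * I)
= 5 * 13 * 4000.0^4 / (384 * 200000.0 * 285603776.58)
= 0.7586 mm

0.7586 mm


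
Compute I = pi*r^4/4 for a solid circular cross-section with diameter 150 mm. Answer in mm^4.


r = d / 2 = 150 / 2 = 75.0 mm
I = pi * r^4 / 4 = pi * 75.0^4 / 4
= 24850488.76 mm^4

24850488.76 mm^4


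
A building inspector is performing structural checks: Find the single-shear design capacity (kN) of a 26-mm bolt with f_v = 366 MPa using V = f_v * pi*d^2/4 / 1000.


A = pi * d^2 / 4 = pi * 26^2 / 4 = 530.9292 mm^2
V = f_v * A / 1000 = 366 * 530.9292 / 1000
= 194.3201 kN

194.3201 kN


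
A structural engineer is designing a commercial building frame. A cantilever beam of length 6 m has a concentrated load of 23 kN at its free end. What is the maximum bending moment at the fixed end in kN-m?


For a cantilever with a point load at the free end:
M_max = P * L = 23 * 6 = 138 kN-m

138 kN-m


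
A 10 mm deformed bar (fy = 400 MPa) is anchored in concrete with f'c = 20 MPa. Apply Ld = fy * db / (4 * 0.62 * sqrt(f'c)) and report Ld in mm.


Ld = (fy * db) / (4 * 0.62 * sqrt(f'c))
= (400 * 10) / (4 * 0.62 * sqrt(20))
= 4000 / 11.0909
= 360.66 mm

360.66 mm


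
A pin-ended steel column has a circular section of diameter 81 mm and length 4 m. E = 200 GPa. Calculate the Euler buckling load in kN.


I = pi * d^4 / 64 = 2113050.98 mm^4
L = 4000.0 mm
P_cr = pi^2 * E * I / L^2
= 9.8696 * 200000.0 * 2113050.98 / 4000.0^2
= 260687.22 N = 260.6872 kN

260.6872 kN


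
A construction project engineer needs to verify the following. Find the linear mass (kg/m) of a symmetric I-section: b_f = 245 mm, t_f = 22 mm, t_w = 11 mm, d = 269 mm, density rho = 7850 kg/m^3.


A_flanges = 2 * 245 * 22 = 10780 mm^2
A_web = (269 - 2 * 22) * 11 = 2475 mm^2
A_total = 10780 + 2475 = 13255 mm^2 = 0.013255 m^2
Weight = rho * A = 7850 * 0.013255 = 104.0517 kg/m

104.0517 kg/m


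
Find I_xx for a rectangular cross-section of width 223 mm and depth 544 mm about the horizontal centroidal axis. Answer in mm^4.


I = b * h^3 / 12
= 223 * 544^3 / 12
= 223 * 160989184 / 12
= 2991715669.33 mm^4

2991715669.33 mm^4


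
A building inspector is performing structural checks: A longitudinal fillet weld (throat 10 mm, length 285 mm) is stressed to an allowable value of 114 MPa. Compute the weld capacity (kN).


Strength = throat * length * allowable stress
= 10 * 285 * 114 N
= 324900 N
= 324.9 kN

324.9 kN


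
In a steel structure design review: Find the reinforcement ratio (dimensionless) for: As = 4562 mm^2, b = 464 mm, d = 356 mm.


rho = As / (b * d)
= 4562 / (464 * 356)
= 4562 / 165184
= 0.027618 (dimensionless)

0.027618 (dimensionless)


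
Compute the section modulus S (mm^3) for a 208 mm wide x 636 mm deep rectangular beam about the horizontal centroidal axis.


S = b * h^2 / 6
= 208 * 636^2 / 6
= 208 * 404496 / 6
= 14022528.0 mm^3

14022528.0 mm^3


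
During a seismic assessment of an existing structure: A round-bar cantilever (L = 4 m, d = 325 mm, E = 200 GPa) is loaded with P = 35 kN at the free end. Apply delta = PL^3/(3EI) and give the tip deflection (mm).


I = pi * d^4 / 64 = pi * 325^4 / 64 = 547650316.04 mm^4
L = 4000.0 mm, P = 35000.0 N, E = 200000.0 MPa
delta = P * L^3 / (3 * E * I)
= 35000.0 * 4000.0^3 / (3 * 200000.0 * 547650316.04)
= 6.817 mm

6.817 mm


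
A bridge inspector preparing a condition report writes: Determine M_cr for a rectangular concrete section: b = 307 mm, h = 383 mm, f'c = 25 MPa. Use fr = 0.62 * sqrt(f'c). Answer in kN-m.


fr = 0.62 * sqrt(25) = 0.62 * 5.0 = 3.1 MPa
I = 307 * 383^3 / 12 = 1437319942.42 mm^4
y_t = 191.5 mm
M_cr = fr * I / y_t = 3.1 * 1437319942.42 / 191.5 N-mm
= 23.2673 kN-m

23.2673 kN-m


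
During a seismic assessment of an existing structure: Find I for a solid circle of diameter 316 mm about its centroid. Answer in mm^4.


r = d / 2 = 316 / 2 = 158.0 mm
I = pi * r^4 / 4 = pi * 158.0^4 / 4
= 489461153.31 mm^4

489461153.31 mm^4


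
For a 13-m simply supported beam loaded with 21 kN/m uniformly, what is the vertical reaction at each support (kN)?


Total load = w * L = 21 * 13 = 273 kN
By symmetry, each reaction R = total / 2 = 273 / 2 = 136.5 kN

136.5 kN


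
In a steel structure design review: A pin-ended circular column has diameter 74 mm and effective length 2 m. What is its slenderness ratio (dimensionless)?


Radius of gyration r = d / 4 = 74 / 4 = 18.5 mm
L_eff = 2000.0 mm
Slenderness ratio = L / r = 2000.0 / 18.5 = 108.11 (dimensionless)

108.11 (dimensionless)


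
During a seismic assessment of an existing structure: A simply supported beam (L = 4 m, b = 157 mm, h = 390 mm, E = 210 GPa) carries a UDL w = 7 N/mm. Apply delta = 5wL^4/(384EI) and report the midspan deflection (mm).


I = 157 * 390^3 / 12 = 776090250.0 mm^4
L = 4000.0 mm, w = 7 N/mm, E = 210000.0 MPa
delta = 5 * w * L^4 / (384 * E * I)
= 5 * 7 * 4000.0^4 / (384 * 210000.0 * 776090250.0)
= 0.1432 mm

0.1432 mm


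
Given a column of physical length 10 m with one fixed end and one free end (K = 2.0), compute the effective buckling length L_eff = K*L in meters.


L_eff = K * L
= 2.0 * 10
= 20.0 m

20.0 m


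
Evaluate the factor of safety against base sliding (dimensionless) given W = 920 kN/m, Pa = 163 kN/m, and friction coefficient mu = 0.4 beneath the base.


Resisting force = mu * W = 0.4 * 920 = 368.0 kN/m
FOS = Resisting / Driving = 368.0 / 163
= 2.2577 (dimensionless)

2.2577 (dimensionless)


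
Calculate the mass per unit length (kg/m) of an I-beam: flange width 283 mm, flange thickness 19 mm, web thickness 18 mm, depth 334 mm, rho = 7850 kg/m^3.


A_flanges = 2 * 283 * 19 = 10754 mm^2
A_web = (334 - 2 * 19) * 18 = 5328 mm^2
A_total = 10754 + 5328 = 16082 mm^2 = 0.016082 m^2
Weight = rho * A = 7850 * 0.016082 = 126.2437 kg/m

126.2437 kg/m


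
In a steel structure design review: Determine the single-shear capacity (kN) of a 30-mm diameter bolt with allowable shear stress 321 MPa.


A = pi * d^2 / 4 = pi * 30^2 / 4 = 706.8583 mm^2
V = f_v * A / 1000 = 321 * 706.8583 / 1000
= 226.9015 kN

226.9015 kN


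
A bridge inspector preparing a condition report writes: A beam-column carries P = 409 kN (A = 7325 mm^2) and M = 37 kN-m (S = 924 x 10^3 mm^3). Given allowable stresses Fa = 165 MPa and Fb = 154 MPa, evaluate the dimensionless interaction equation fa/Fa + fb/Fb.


f_a = P / A = 409000.0 / 7325 = 55.8362 MPa
f_b = M / S = 37000000.0 / 924000.0 = 40.0433 MPa
Ratio = f_a / Fa + f_b / Fb
= 55.8362 / 165 + 40.0433 / 154
= 0.5984 (dimensionless)

0.5984 (dimensionless)


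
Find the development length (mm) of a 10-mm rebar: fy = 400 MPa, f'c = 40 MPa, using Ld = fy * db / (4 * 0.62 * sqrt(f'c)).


Ld = (fy * db) / (4 * 0.62 * sqrt(f'c))
= (400 * 10) / (4 * 0.62 * sqrt(40))
= 4000 / 15.6849
= 255.02 mm

255.02 mm


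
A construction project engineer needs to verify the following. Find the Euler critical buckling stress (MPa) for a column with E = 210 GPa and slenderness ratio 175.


sigma_cr = pi^2 * E / lambda^2
= 9.8696 * 210000.0 / 175^2
= 9.8696 * 210000.0 / 30625
= 67.6773 MPa

67.6773 MPa


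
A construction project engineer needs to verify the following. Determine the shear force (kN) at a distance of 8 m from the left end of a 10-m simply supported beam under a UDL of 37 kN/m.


R_A = w * L / 2 = 37 * 10 / 2 = 185.0 kN
V(x) = R_A - w * x = 185.0 - 37 * 8
= -111.0 kN

-111.0 kN


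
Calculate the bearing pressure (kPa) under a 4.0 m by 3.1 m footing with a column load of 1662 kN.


A = 4.0 * 3.1 = 12.4 m^2
q = P / A = 1662 / 12.4
= 134.0323 kPa

134.0323 kPa


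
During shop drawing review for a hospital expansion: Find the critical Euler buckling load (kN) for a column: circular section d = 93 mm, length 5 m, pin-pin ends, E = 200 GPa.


I = pi * d^4 / 64 = 3671991.72 mm^4
L = 5000.0 mm
P_cr = pi^2 * E * I / L^2
= 9.8696 * 200000.0 * 3671991.72 / 5000.0^2
= 289928.84 N = 289.9288 kN

289.9288 kN


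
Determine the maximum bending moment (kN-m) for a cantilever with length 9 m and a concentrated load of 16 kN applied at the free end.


For a cantilever with a point load at the free end:
M_max = P * L = 16 * 9 = 144 kN-m

144 kN-m


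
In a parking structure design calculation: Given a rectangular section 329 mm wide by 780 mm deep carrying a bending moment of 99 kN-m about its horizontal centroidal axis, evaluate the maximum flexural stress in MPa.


I = b * h^3 / 12 = 329 * 780^3 / 12 = 13010634000.0 mm^4
y = h / 2 = 780 / 2 = 390.0 mm
M = 99 kN-m = 99000000.0 N-mm
sigma = M * y / I = 99000000.0 * 390.0 / 13010634000.0
= 2.97 MPa

2.97 MPa


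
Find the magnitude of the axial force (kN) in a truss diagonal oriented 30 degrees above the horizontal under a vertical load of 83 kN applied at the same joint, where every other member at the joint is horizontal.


At the joint, only the diagonal has a vertical component, so vertical equilibrium gives:
F * sin(30) = 83
F = 83 / sin(30)
= 83 / 0.5
= 166.0 kN

166.0 kN


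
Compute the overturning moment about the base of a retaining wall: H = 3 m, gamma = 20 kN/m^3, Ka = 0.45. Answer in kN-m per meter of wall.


Pa = 0.5 * Ka * gamma * H^2
= 0.5 * 0.45 * 20 * 3^2
= 40.5 kN/m
Arm = H / 3 = 3 / 3 = 1.0 m
Mo = Pa * arm = Pa * H / 3 = 40.5 * 3 / 3 = 40.5 kN-m/m

40.5 kN-m/m


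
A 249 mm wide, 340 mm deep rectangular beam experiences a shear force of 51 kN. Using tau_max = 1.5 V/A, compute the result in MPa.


A = b * h = 249 * 340 = 84660 mm^2
V = 51 kN = 51000.0 N
tau_max = 1.5 * V / A = 1.5 * 51000.0 / 84660
= 0.9036 MPa

0.9036 MPa


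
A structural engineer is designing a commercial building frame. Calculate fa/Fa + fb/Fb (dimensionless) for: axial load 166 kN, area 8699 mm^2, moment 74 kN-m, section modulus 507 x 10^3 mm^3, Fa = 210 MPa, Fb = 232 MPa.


f_a = P / A = 166000.0 / 8699 = 19.0827 MPa
f_b = M / S = 74000000.0 / 507000.0 = 145.9566 MPa
Ratio = f_a / Fa + f_b / Fb
= 19.0827 / 210 + 145.9566 / 232
= 0.72 (dimensionless)

0.72 (dimensionless)


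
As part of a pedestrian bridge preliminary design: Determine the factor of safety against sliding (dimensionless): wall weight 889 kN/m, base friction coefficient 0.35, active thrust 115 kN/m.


Resisting force = mu * W = 0.35 * 889 = 311.15 kN/m
FOS = Resisting / Driving = 311.15 / 115
= 2.7057 (dimensionless)

2.7057 (dimensionless)


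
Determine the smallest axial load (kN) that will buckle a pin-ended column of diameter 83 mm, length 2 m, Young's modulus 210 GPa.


I = pi * d^4 / 64 = 2329604.88 mm^4
L = 2000.0 mm
P_cr = pi^2 * E * I / L^2
= 9.8696 * 210000.0 * 2329604.88 / 2000.0^2
= 1207094.63 N = 1207.0946 kN

1207.0946 kN


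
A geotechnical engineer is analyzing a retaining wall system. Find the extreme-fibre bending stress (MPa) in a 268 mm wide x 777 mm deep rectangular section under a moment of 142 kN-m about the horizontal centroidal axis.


I = b * h^3 / 12 = 268 * 777^3 / 12 = 10476509337.0 mm^4
y = h / 2 = 777 / 2 = 388.5 mm
M = 142 kN-m = 142000000.0 N-mm
sigma = M * y / I = 142000000.0 * 388.5 / 10476509337.0
= 5.27 MPa

5.27 MPa


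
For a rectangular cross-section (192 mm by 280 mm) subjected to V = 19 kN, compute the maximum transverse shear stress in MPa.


A = b * h = 192 * 280 = 53760 mm^2
V = 19 kN = 19000.0 N
tau_max = 1.5 * V / A = 1.5 * 19000.0 / 53760
= 0.5301 MPa

0.5301 MPa


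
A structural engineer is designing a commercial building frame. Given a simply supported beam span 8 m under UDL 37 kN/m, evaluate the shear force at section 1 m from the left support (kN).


R_A = w * L / 2 = 37 * 8 / 2 = 148.0 kN
V(x) = R_A - w * x = 148.0 - 37 * 1
= 111.0 kN

111.0 kN


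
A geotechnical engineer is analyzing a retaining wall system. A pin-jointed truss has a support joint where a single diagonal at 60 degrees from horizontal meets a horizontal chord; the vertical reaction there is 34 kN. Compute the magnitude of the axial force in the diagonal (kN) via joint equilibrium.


At the joint, only the diagonal has a vertical component, so vertical equilibrium gives:
F * sin(60) = 34
F = 34 / sin(60)
= 34 / 0.866025
= 39.26 kN

39.26 kN


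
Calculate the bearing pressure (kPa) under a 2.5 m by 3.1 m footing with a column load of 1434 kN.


A = 2.5 * 3.1 = 7.75 m^2
q = P / A = 1434 / 7.75
= 185.0323 kPa

185.0323 kPa


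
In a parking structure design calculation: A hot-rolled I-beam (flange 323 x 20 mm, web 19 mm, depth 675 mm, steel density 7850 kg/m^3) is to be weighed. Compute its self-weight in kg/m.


A_flanges = 2 * 323 * 20 = 12920 mm^2
A_web = (675 - 2 * 20) * 19 = 12065 mm^2
A_total = 12920 + 12065 = 24985 mm^2 = 0.024985 m^2
Weight = rho * A = 7850 * 0.024985 = 196.1322 kg/m

196.1322 kg/m


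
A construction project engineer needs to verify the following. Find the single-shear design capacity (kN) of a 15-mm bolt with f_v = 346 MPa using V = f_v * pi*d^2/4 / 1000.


A = pi * d^2 / 4 = pi * 15^2 / 4 = 176.7146 mm^2
V = f_v * A / 1000 = 346 * 176.7146 / 1000
= 61.1432 kN

61.1432 kN


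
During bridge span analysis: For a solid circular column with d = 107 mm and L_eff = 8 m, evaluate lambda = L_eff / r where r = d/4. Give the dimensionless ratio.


Radius of gyration r = d / 4 = 107 / 4 = 26.75 mm
L_eff = 8000.0 mm
Slenderness ratio = L / r = 8000.0 / 26.75 = 299.07 (dimensionless)

299.07 (dimensionless)


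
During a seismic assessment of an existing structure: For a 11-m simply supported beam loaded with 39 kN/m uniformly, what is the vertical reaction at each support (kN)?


Total load = w * L = 39 * 11 = 429 kN
By symmetry, each reaction R = total / 2 = 429 / 2 = 214.5 kN

214.5 kN


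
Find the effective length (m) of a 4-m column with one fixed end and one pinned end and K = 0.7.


L_eff = K * L
= 0.7 * 4
= 2.8 m

2.8 m


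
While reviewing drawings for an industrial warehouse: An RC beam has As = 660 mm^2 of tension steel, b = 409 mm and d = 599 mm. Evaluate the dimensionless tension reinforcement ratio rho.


rho = As / (b * d)
= 660 / (409 * 599)
= 660 / 244991
= 0.002694 (dimensionless)

0.002694 (dimensionless)


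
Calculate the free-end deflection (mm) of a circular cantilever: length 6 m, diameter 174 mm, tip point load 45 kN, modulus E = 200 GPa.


I = pi * d^4 / 64 = pi * 174^4 / 64 = 44995273.07 mm^4
L = 6000.0 mm, P = 45000.0 N, E = 200000.0 MPa
delta = P * L^3 / (3 * E * I)
= 45000.0 * 6000.0^3 / (3 * 200000.0 * 44995273.07)
= 360.0378 mm

360.0378 mm


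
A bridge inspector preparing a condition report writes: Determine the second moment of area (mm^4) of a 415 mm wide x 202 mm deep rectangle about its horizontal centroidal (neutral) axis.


I = b * h^3 / 12
= 415 * 202^3 / 12
= 415 * 8242408 / 12
= 285049943.33 mm^4

285049943.33 mm^4


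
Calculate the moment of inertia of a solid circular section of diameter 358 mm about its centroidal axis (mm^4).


r = d / 2 = 358 / 2 = 179.0 mm
I = pi * r^4 / 4 = pi * 179.0^4 / 4
= 806309924.35 mm^4

806309924.35 mm^4


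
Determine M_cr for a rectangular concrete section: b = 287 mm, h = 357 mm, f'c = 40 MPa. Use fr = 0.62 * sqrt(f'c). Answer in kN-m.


fr = 0.62 * sqrt(40) = 0.62 * 6.3246 = 3.9212 MPa
I = 287 * 357^3 / 12 = 1088191424.25 mm^4
y_t = 178.5 mm
M_cr = fr * I / y_t = 3.9212 * 1088191424.25 / 178.5 N-mm
= 23.905 kN-m

23.905 kN-m


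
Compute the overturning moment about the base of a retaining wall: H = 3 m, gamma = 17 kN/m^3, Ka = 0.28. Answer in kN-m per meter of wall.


Pa = 0.5 * Ka * gamma * H^2
= 0.5 * 0.28 * 17 * 3^2
= 21.42 kN/m
Arm = H / 3 = 3 / 3 = 1.0 m
Mo = Pa * arm = Pa * H / 3 = 21.42 * 3 / 3 = 21.42 kN-m/m

21.42 kN-m/m


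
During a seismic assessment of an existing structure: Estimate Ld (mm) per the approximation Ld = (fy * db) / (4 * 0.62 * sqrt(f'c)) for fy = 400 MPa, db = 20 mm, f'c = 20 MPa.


Ld = (fy * db) / (4 * 0.62 * sqrt(f'c))
= (400 * 20) / (4 * 0.62 * sqrt(20))
= 8000 / 11.0909
= 721.31 mm

721.31 mm


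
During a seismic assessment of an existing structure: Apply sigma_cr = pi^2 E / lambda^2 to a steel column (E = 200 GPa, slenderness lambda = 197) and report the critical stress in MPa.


sigma_cr = pi^2 * E / lambda^2
= 9.8696 * 200000.0 / 197^2
= 9.8696 * 200000.0 / 38809
= 50.8625 MPa

50.8625 MPa


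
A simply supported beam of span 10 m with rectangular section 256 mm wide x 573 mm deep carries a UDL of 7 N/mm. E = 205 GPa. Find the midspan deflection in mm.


I = 256 * 573^3 / 12 = 4013493696.0 mm^4
L = 10000.0 mm, w = 7 N/mm, E = 205000.0 MPa
delta = 5 * w * L^4 / (384 * E * I)
= 5 * 7 * 10000.0^4 / (384 * 205000.0 * 4013493696.0)
= 1.1078 mm

1.1078 mm


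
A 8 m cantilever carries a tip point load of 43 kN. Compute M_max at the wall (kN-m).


For a cantilever with a point load at the free end:
M_max = P * L = 43 * 8 = 344 kN-m

344 kN-m


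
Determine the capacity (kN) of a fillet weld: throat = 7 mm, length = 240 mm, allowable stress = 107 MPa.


Strength = throat * length * allowable stress
= 7 * 240 * 107 N
= 179760 N
= 179.76 kN

179.76 kN


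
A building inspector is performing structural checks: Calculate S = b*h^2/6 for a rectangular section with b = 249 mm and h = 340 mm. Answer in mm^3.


S = b * h^2 / 6
= 249 * 340^2 / 6
= 249 * 115600 / 6
= 4797400.0 mm^3

4797400.0 mm^3


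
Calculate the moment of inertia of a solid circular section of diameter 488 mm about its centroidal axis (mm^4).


r = d / 2 = 488 / 2 = 244.0 mm
I = pi * r^4 / 4 = pi * 244.0^4 / 4
= 2783871511.58 mm^4

2783871511.58 mm^4


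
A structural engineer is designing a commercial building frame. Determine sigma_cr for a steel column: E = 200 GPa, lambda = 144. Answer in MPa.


sigma_cr = pi^2 * E / lambda^2
= 9.8696 * 200000.0 / 144^2
= 9.8696 * 200000.0 / 20736
= 95.1929 MPa

95.1929 MPa


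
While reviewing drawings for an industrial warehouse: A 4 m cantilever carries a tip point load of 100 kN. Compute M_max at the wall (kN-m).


For a cantilever with a point load at the free end:
M_max = P * L = 100 * 4 = 400 kN-m

400 kN-m


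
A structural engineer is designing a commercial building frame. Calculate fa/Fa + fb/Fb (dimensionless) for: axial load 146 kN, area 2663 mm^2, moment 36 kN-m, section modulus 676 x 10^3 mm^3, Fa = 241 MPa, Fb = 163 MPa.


f_a = P / A = 146000.0 / 2663 = 54.8254 MPa
f_b = M / S = 36000000.0 / 676000.0 = 53.2544 MPa
Ratio = f_a / Fa + f_b / Fb
= 54.8254 / 241 + 53.2544 / 163
= 0.5542 (dimensionless)

0.5542 (dimensionless)


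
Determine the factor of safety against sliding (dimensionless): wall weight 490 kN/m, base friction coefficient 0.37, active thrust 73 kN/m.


Resisting force = mu * W = 0.37 * 490 = 181.3 kN/m
FOS = Resisting / Driving = 181.3 / 73
= 2.4836 (dimensionless)

2.4836 (dimensionless)


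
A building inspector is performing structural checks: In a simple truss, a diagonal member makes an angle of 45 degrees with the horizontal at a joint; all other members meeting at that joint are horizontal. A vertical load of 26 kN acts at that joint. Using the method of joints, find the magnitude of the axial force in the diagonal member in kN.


At the joint, only the diagonal has a vertical component, so vertical equilibrium gives:
F * sin(45) = 26
F = 26 / sin(45)
= 26 / 0.707107
= 36.77 kN

36.77 kN


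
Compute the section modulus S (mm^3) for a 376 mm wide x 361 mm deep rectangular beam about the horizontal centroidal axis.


S = b * h^2 / 6
= 376 * 361^2 / 6
= 376 * 130321 / 6
= 8166782.67 mm^3

8166782.67 mm^3


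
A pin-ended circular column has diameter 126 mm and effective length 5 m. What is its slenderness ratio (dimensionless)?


Radius of gyration r = d / 4 = 126 / 4 = 31.5 mm
L_eff = 5000.0 mm
Slenderness ratio = L / r = 5000.0 / 31.5 = 158.73 (dimensionless)

158.73 (dimensionless)


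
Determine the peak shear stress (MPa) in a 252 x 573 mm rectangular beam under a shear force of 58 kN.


A = b * h = 252 * 573 = 144396 mm^2
V = 58 kN = 58000.0 N
tau_max = 1.5 * V / A = 1.5 * 58000.0 / 144396
= 0.6025 MPa

0.6025 MPa


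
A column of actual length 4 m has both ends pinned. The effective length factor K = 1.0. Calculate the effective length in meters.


L_eff = K * L
= 1.0 * 4
= 4.0 m

4.0 m


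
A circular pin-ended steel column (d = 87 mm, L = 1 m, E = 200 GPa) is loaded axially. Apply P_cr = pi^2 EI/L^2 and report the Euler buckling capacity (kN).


I = pi * d^4 / 64 = 2812204.57 mm^4
L = 1000.0 mm
P_cr = pi^2 * E * I / L^2
= 9.8696 * 200000.0 * 2812204.57 / 1000.0^2
= 5551069.31 N = 5551.0693 kN

5551.0693 kN


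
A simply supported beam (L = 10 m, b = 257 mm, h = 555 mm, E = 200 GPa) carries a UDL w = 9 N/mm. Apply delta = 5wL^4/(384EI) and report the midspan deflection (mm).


I = 257 * 555^3 / 12 = 3661262156.25 mm^4
L = 10000.0 mm, w = 9 N/mm, E = 200000.0 MPa
delta = 5 * w * L^4 / (384 * E * I)
= 5 * 9 * 10000.0^4 / (384 * 200000.0 * 3661262156.25)
= 1.6004 mm

1.6004 mm


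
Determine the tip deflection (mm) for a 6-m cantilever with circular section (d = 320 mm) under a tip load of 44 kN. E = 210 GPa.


I = pi * d^4 / 64 = pi * 320^4 / 64 = 514718540.36 mm^4
L = 6000.0 mm, P = 44000.0 N, E = 210000.0 MPa
delta = P * L^3 / (3 * E * I)
= 44000.0 * 6000.0^3 / (3 * 210000.0 * 514718540.36)
= 29.3087 mm

29.3087 mm


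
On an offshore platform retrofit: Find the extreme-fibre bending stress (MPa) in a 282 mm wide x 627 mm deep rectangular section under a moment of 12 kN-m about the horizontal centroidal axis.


I = b * h^3 / 12 = 282 * 627^3 / 12 = 5792559250.5 mm^4
y = h / 2 = 627 / 2 = 313.5 mm
M = 12 kN-m = 12000000.0 N-mm
sigma = M * y / I = 12000000.0 * 313.5 / 5792559250.5
= 0.65 MPa

0.65 MPa
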